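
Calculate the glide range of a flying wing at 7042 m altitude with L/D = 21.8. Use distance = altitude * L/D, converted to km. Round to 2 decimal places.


Step 1: Glide distance = altitude * L/D = 7042 * 21.8 = 153515.6 m
Step 2: Convert to km: 153515.6 / 1000 = 153.52 km

153.52


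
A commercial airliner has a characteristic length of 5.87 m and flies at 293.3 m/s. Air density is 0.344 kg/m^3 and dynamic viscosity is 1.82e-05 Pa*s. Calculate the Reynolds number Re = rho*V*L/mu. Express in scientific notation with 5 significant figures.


Step 1: Numerator = rho * V * L = 0.344 * 293.3 * 5.87 = 592.254824
Step 2: Re = 592.254824 / 1.82e-05
Step 3: Re = 3.2541e+07

3.2541e+07


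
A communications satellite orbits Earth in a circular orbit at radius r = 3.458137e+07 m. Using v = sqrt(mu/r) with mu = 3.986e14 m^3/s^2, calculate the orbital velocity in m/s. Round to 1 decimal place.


Step 1: mu / r = 3.986e14 / 3.458137e+07 = 11526437.5009
Step 2: v = sqrt(11526437.5009) = 3395.1 m/s

3395.1


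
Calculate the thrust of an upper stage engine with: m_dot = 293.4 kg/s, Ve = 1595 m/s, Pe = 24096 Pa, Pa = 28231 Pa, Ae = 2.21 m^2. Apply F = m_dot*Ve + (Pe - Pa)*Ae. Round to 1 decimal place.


Step 1: Momentum thrust = m_dot * Ve = 293.4 * 1595 = 467973.0 N
Step 2: Pressure thrust = (Pe - Pa) * Ae = (24096 - 28231) * 2.21 = -9138.35 N
Step 3: Total thrust F = 467973.0 + -9138.35 = 458834.7 N

458834.7


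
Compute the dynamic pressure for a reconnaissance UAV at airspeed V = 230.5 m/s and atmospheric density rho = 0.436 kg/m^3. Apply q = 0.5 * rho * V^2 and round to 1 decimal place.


Step 1: V^2 = 230.5^2 = 53130.25
Step 2: q = 0.5 * 0.436 * 53130.25
Step 3: q = 11582.4 Pa

11582.4


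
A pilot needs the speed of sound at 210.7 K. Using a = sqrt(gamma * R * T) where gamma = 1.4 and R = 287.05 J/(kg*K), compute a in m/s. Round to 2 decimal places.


Step 1: gamma * R * T = 1.4 * 287.05 * 210.7 = 84674.009
Step 2: a = sqrt(84674.009) = 290.99 m/s

290.99


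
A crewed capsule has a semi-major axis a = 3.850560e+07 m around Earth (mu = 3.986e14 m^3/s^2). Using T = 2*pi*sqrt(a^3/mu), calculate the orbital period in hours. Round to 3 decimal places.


Step 1: a^3 / mu = 5.709153e+22 / 3.986e14 = 1.432301e+08
Step 2: sqrt(1.432301e+08) = 11967.8792 s
Step 3: T = 2*pi * 11967.8792 = 75196.4 s
Step 4: T in hours = 75196.4 / 3600 = 20.888 hours

20.888


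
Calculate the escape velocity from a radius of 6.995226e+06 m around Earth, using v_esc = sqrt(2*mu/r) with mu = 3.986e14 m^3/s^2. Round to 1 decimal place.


Step 1: 2*mu/r = 2 * 3.986e14 / 6.995226e+06 = 113963437.35
Step 2: v_esc = sqrt(113963437.35) = 10675.4 m/s

10675.4


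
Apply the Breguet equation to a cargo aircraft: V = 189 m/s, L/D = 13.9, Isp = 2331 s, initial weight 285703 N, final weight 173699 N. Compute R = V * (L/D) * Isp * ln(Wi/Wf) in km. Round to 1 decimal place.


Step 1: Coefficient = V * (L/D) * Isp = 189 * 13.9 * 2331 = 6123770.1 m
Step 2: Wi/Wf = 285703 / 173699 = 1.644817
Step 3: ln(1.644817) = 0.497629
Step 4: R = 6123770.1 * 0.497629 = 3047364.9 m = 3047.4 km

3047.4


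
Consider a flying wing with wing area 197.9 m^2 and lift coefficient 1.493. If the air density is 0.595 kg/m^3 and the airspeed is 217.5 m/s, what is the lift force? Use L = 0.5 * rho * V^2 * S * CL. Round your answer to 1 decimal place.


Step 1: Calculate dynamic pressure q = 0.5 * 0.595 * 217.5^2 = 0.5 * 0.595 * 47306.25 = 14073.6094 Pa
Step 2: Multiply by wing area and lift coefficient: L = 14073.6094 * 197.9 * 1.493
Step 3: L = 2785167.2953 * 1.493 = 4158254.8 N

4158254.8


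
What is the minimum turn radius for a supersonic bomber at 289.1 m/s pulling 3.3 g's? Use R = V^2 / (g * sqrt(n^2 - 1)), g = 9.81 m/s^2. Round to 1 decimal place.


Step 1: V^2 = 289.1^2 = 83578.81
Step 2: n^2 - 1 = 3.3^2 - 1 = 9.89
Step 3: sqrt(9.89) = 3.144837
Step 4: R = 83578.81 / (9.81 * 3.144837) = 2709.1 m

2709.1


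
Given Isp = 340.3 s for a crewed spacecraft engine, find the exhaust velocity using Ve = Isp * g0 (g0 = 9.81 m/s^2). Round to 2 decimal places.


Step 1: Ve = Isp * g0 = 340.3 * 9.81
Step 2: Ve = 3338.34 m/s

3338.34


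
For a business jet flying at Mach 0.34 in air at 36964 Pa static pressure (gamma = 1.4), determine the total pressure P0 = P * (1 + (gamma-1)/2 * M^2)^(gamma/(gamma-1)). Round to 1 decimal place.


Step 1: (gamma-1)/2 * M^2 = 0.2 * 0.1156 = 0.02312
Step 2: 1 + 0.02312 = 1.02312
Step 3: Exponent gamma/(gamma-1) = 3.5
Step 4: P0 = 36964 * 1.02312^3.5 = 40042.6 Pa

40042.6


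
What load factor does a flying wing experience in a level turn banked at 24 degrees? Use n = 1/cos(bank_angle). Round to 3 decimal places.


Step 1: Convert 24 degrees to radians = 0.418879
Step 2: cos(24 deg) = 0.913545
Step 3: n = 1 / 0.913545 = 1.095

1.095


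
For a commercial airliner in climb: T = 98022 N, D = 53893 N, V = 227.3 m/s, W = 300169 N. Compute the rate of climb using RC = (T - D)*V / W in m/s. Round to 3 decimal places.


Step 1: Excess thrust = T - D = 98022 - 53893 = 44129 N
Step 2: Excess power = 44129 * 227.3 = 10030521.7 W
Step 3: RC = 10030521.7 / 300169 = 33.416 m/s

33.416


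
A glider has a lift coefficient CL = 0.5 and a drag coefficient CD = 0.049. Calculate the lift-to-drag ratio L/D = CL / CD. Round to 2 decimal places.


Step 1: L/D = CL / CD = 0.5 / 0.049
Step 2: L/D = 10.20

10.20


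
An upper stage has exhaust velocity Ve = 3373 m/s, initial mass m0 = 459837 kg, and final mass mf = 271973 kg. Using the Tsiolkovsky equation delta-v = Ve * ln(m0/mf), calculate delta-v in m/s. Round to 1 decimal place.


Step 1: Mass ratio m0/mf = 459837 / 271973 = 1.690745
Step 2: ln(1.690745) = 0.525169
Step 3: delta-v = 3373 * 0.525169 = 1771.4 m/s

1771.4


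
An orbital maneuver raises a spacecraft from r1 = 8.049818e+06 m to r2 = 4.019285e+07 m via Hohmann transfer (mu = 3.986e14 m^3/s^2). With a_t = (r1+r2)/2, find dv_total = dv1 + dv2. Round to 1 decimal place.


Step 1: Transfer semi-major axis a_t = (8.049818e+06 + 4.019285e+07) / 2 = 2.412133e+07 m
Step 2: v1 (circular at r1) = sqrt(mu/r1) = 7036.81 m/s
Step 3: v_t1 = sqrt(mu*(2/r1 - 1/a_t)) = 9083.42 m/s
Step 4: dv1 = |9083.42 - 7036.81| = 2046.61 m/s
Step 5: v2 (circular at r2) = 3149.16 m/s, v_t2 = 1819.23 m/s
Step 6: dv2 = |3149.16 - 1819.23| = 1329.93 m/s
Step 7: Total delta-v = 2046.61 + 1329.93 = 3376.5 m/s

3376.5


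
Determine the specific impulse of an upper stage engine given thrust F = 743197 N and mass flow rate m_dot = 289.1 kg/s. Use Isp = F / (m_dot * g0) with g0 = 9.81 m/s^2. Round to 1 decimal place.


Step 1: m_dot * g0 = 289.1 * 9.81 = 2836.07
Step 2: Isp = 743197 / 2836.07 = 262.1 s

262.1


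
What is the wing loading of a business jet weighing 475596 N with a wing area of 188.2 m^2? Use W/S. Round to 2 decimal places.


Step 1: Wing loading = W / S = 475596 / 188.2
Step 2: Wing loading = 2527.08 N/m^2

2527.08


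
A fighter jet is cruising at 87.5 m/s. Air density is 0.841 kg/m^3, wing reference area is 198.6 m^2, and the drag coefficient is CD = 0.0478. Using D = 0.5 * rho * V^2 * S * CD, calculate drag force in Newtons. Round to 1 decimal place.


Step 1: Dynamic pressure q = 0.5 * 0.841 * 87.5^2 = 3219.4531 Pa
Step 2: Drag D = q * S * CD = 3219.4531 * 198.6 * 0.0478
Step 3: D = 30562.5 N

30562.5


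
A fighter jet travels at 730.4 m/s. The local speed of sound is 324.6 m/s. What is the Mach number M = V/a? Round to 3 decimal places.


Step 1: M = V / a = 730.4 / 324.6
Step 2: M = 2.250

2.250


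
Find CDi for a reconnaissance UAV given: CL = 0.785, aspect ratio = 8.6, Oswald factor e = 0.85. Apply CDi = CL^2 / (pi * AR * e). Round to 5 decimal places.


Step 1: CL^2 = 0.785^2 = 0.616225
Step 2: pi * AR * e = 3.14159 * 8.6 * 0.85 = 22.965042
Step 3: CDi = 0.616225 / 22.965042 = 0.02683

0.02683


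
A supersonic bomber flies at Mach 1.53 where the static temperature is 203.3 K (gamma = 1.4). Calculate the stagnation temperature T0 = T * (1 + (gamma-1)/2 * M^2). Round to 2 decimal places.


Step 1: (gamma-1)/2 = 0.2
Step 2: M^2 = 2.3409
Step 3: 1 + 0.2 * 2.3409 = 1.46818
Step 4: T0 = 203.3 * 1.46818 = 298.48 K

298.48


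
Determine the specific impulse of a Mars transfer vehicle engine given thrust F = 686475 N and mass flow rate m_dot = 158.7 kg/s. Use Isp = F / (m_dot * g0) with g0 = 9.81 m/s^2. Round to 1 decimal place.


Step 1: m_dot * g0 = 158.7 * 9.81 = 1556.85
Step 2: Isp = 686475 / 1556.85 = 440.9 s

440.9


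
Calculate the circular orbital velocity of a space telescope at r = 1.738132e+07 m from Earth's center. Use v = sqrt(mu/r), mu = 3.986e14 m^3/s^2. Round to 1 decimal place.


Step 1: mu / r = 3.986e14 / 1.738132e+07 = 22932665.6433
Step 2: v = sqrt(22932665.6433) = 4788.8 m/s

4788.8


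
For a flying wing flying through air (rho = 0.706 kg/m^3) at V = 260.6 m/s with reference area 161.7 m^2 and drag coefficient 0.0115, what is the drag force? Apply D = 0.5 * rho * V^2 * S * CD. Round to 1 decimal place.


Step 1: Dynamic pressure q = 0.5 * 0.706 * 260.6^2 = 23973.0631 Pa
Step 2: Drag D = q * S * CD = 23973.0631 * 161.7 * 0.0115
Step 3: D = 44579.1 N

44579.1


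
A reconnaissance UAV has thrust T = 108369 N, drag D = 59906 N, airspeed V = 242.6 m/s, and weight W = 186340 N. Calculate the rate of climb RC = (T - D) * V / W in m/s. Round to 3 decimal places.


Step 1: Excess thrust = T - D = 108369 - 59906 = 48463 N
Step 2: Excess power = 48463 * 242.6 = 11757123.8 W
Step 3: RC = 11757123.8 / 186340 = 63.095 m/s

63.095


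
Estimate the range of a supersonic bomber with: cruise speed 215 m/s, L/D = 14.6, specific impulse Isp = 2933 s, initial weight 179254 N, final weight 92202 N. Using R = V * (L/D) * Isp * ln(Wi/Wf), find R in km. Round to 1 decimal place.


Step 1: Coefficient = V * (L/D) * Isp = 215 * 14.6 * 2933 = 9206687.0 m
Step 2: Wi/Wf = 179254 / 92202 = 1.944144
Step 3: ln(1.944144) = 0.664822
Step 4: R = 9206687.0 * 0.664822 = 6120807.8 m = 6120.8 km

6120.8


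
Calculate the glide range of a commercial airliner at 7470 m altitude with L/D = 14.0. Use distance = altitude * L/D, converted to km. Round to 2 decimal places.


Step 1: Glide distance = altitude * L/D = 7470 * 14.0 = 104580.0 m
Step 2: Convert to km: 104580.0 / 1000 = 104.58 km

104.58


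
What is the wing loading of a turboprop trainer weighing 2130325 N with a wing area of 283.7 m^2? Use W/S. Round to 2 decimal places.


Step 1: Wing loading = W / S = 2130325 / 283.7
Step 2: Wing loading = 7509.08 N/m^2

7509.08


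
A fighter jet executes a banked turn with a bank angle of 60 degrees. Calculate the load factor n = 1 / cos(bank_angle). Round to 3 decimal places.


Step 1: Convert 60 degrees to radians = 1.047198
Step 2: cos(60 deg) = 0.5
Step 3: n = 1 / 0.5 = 2.000

2.000


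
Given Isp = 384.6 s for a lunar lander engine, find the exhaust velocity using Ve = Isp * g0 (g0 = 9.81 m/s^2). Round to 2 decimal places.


Step 1: Ve = Isp * g0 = 384.6 * 9.81
Step 2: Ve = 3772.93 m/s

3772.93


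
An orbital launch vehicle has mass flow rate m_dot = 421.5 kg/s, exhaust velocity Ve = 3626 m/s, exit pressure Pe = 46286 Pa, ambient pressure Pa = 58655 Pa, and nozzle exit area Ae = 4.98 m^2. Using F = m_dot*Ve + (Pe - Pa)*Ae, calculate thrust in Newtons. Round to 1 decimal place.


Step 1: Momentum thrust = m_dot * Ve = 421.5 * 3626 = 1528359.0 N
Step 2: Pressure thrust = (Pe - Pa) * Ae = (46286 - 58655) * 4.98 = -61597.62 N
Step 3: Total thrust F = 1528359.0 + -61597.62 = 1466761.4 N

1466761.4


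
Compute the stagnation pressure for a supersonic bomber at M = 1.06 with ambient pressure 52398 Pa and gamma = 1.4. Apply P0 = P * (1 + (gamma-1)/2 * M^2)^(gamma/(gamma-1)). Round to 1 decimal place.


Step 1: (gamma-1)/2 * M^2 = 0.2 * 1.1236 = 0.22472
Step 2: 1 + 0.22472 = 1.22472
Step 3: Exponent gamma/(gamma-1) = 3.5
Step 4: P0 = 52398 * 1.22472^3.5 = 106523.0 Pa

106523.0


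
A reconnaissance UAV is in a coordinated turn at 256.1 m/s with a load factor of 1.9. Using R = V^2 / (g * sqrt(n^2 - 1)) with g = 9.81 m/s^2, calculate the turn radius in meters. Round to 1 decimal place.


Step 1: V^2 = 256.1^2 = 65587.21
Step 2: n^2 - 1 = 1.9^2 - 1 = 2.61
Step 3: sqrt(2.61) = 1.615549
Step 4: R = 65587.21 / (9.81 * 1.615549) = 4138.4 m

4138.4


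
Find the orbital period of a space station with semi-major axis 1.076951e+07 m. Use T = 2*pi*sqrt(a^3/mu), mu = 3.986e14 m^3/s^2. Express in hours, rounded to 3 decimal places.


Step 1: a^3 / mu = 1.249073e+21 / 3.986e14 = 3.133650e+06
Step 2: sqrt(3.133650e+06) = 1770.212 s
Step 3: T = 2*pi * 1770.212 = 11122.57 s
Step 4: T in hours = 11122.57 / 3600 = 3.090 hours

3.090


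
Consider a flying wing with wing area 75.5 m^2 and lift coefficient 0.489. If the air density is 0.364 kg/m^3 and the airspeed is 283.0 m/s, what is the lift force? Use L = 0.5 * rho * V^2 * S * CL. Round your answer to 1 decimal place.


Step 1: Calculate dynamic pressure q = 0.5 * 0.364 * 283.0^2 = 0.5 * 0.364 * 80089.0 = 14576.198 Pa
Step 2: Multiply by wing area and lift coefficient: L = 14576.198 * 75.5 * 0.489
Step 3: L = 1100502.949 * 0.489 = 538145.9 N

538145.9


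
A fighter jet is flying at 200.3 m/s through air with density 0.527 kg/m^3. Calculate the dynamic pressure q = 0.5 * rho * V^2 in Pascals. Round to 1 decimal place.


Step 1: V^2 = 200.3^2 = 40120.09
Step 2: q = 0.5 * 0.527 * 40120.09
Step 3: q = 10571.6 Pa

10571.6


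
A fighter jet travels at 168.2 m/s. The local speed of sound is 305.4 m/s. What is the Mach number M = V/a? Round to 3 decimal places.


Step 1: M = V / a = 168.2 / 305.4
Step 2: M = 0.551

0.551


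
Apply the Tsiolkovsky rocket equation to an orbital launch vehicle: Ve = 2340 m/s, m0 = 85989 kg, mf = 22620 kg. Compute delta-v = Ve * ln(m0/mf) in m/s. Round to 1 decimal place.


Step 1: Mass ratio m0/mf = 85989 / 22620 = 3.801459
Step 2: ln(3.801459) = 1.335385
Step 3: delta-v = 2340 * 1.335385 = 3124.8 m/s

3124.8


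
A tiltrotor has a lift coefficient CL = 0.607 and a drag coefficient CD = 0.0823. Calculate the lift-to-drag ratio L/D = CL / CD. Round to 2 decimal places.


Step 1: L/D = CL / CD = 0.607 / 0.0823
Step 2: L/D = 7.38

7.38


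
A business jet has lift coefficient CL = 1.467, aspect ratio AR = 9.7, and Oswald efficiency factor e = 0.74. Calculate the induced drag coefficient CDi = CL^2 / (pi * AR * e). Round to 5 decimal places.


Step 1: CL^2 = 1.467^2 = 2.152089
Step 2: pi * AR * e = 3.14159 * 9.7 * 0.74 = 22.550352
Step 3: CDi = 2.152089 / 22.550352 = 0.09543

0.09543


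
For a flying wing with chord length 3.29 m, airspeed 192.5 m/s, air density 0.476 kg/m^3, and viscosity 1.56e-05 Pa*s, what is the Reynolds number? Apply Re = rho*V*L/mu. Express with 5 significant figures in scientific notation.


Step 1: Numerator = rho * V * L = 0.476 * 192.5 * 3.29 = 301.4627
Step 2: Re = 301.4627 / 1.56e-05
Step 3: Re = 1.9325e+07

1.9325e+07


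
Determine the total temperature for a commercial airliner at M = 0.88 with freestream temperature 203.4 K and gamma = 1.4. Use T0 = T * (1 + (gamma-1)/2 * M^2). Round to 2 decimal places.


Step 1: (gamma-1)/2 = 0.2
Step 2: M^2 = 0.7744
Step 3: 1 + 0.2 * 0.7744 = 1.15488
Step 4: T0 = 203.4 * 1.15488 = 234.90 K

234.90


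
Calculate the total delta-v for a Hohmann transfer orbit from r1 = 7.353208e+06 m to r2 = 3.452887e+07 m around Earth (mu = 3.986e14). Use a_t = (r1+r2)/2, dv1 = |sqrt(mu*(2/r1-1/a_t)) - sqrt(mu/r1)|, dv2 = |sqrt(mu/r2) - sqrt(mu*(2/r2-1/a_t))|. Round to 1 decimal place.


Step 1: Transfer semi-major axis a_t = (7.353208e+06 + 3.452887e+07) / 2 = 2.094104e+07 m
Step 2: v1 (circular at r1) = sqrt(mu/r1) = 7362.58 m/s
Step 3: v_t1 = sqrt(mu*(2/r1 - 1/a_t)) = 9454.15 m/s
Step 4: dv1 = |9454.15 - 7362.58| = 2091.56 m/s
Step 5: v2 (circular at r2) = 3397.64 m/s, v_t2 = 2013.34 m/s
Step 6: dv2 = |3397.64 - 2013.34| = 1384.3 m/s
Step 7: Total delta-v = 2091.56 + 1384.3 = 3475.9 m/s

3475.9


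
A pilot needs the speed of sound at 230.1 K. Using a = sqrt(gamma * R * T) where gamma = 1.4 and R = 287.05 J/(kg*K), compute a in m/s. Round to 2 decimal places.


Step 1: gamma * R * T = 1.4 * 287.05 * 230.1 = 92470.287
Step 2: a = sqrt(92470.287) = 304.09 m/s

304.09


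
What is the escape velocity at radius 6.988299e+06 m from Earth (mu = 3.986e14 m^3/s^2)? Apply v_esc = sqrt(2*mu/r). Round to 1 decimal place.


Step 1: 2*mu/r = 2 * 3.986e14 / 6.988299e+06 = 114076401.1385
Step 2: v_esc = sqrt(114076401.1385) = 10680.7 m/s

10680.7


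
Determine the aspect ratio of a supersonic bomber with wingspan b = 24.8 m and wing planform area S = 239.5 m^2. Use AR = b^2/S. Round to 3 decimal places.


Step 1: b^2 = 24.8^2 = 615.04
Step 2: AR = 615.04 / 239.5 = 2.568

2.568


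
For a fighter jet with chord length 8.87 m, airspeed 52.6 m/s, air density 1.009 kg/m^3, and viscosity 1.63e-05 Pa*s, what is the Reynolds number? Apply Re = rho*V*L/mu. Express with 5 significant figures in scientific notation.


Step 1: Numerator = rho * V * L = 1.009 * 52.6 * 8.87 = 470.761058
Step 2: Re = 470.761058 / 1.63e-05
Step 3: Re = 2.8881e+07

2.8881e+07


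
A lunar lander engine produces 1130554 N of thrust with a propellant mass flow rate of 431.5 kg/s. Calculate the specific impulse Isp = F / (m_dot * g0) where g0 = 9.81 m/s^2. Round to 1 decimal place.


Step 1: m_dot * g0 = 431.5 * 9.81 = 4233.02
Step 2: Isp = 1130554 / 4233.02 = 267.1 s

267.1


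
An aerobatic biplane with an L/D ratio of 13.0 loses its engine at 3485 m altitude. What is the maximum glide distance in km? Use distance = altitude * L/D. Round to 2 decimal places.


Step 1: Glide distance = altitude * L/D = 3485 * 13.0 = 45305.0 m
Step 2: Convert to km: 45305.0 / 1000 = 45.31 km

45.31


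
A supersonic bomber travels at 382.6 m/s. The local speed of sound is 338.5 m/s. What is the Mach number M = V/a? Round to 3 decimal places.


Step 1: M = V / a = 382.6 / 338.5
Step 2: M = 1.130

1.130


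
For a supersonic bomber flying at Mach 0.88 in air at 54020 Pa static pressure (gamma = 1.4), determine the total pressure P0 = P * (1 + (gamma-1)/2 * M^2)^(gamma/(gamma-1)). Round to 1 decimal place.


Step 1: (gamma-1)/2 * M^2 = 0.2 * 0.7744 = 0.15488
Step 2: 1 + 0.15488 = 1.15488
Step 3: Exponent gamma/(gamma-1) = 3.5
Step 4: P0 = 54020 * 1.15488^3.5 = 89419.8 Pa

89419.8


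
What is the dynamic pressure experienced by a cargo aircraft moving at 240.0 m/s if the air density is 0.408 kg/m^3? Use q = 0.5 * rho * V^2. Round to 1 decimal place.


Step 1: V^2 = 240.0^2 = 57600.0
Step 2: q = 0.5 * 0.408 * 57600.0
Step 3: q = 11750.4 Pa

11750.4


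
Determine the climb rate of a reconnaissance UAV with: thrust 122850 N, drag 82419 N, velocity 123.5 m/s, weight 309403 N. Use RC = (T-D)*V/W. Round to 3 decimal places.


Step 1: Excess thrust = T - D = 122850 - 82419 = 40431 N
Step 2: Excess power = 40431 * 123.5 = 4993228.5 W
Step 3: RC = 4993228.5 / 309403 = 16.138 m/s

16.138


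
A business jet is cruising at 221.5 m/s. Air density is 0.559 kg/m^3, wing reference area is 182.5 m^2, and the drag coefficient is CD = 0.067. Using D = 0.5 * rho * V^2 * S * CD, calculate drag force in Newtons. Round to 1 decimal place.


Step 1: Dynamic pressure q = 0.5 * 0.559 * 221.5^2 = 13712.8989 Pa
Step 2: Drag D = q * S * CD = 13712.8989 * 182.5 * 0.067
Step 3: D = 167674.5 N

167674.5


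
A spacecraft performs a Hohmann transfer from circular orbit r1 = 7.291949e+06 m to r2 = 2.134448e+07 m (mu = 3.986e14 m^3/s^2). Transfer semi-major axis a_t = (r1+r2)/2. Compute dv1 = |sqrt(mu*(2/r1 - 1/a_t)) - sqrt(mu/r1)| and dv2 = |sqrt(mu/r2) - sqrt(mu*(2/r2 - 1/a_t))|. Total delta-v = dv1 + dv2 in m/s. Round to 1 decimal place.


Step 1: Transfer semi-major axis a_t = (7.291949e+06 + 2.134448e+07) / 2 = 1.431821e+07 m
Step 2: v1 (circular at r1) = sqrt(mu/r1) = 7393.44 m/s
Step 3: v_t1 = sqrt(mu*(2/r1 - 1/a_t)) = 9027.04 m/s
Step 4: dv1 = |9027.04 - 7393.44| = 1633.59 m/s
Step 5: v2 (circular at r2) = 4321.41 m/s, v_t2 = 3083.92 m/s
Step 6: dv2 = |4321.41 - 3083.92| = 1237.49 m/s
Step 7: Total delta-v = 1633.59 + 1237.49 = 2871.1 m/s

2871.1


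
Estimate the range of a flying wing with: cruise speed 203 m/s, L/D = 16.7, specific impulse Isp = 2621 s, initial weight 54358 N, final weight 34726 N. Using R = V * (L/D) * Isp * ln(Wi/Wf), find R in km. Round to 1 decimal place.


Step 1: Coefficient = V * (L/D) * Isp = 203 * 16.7 * 2621 = 8885452.1 m
Step 2: Wi/Wf = 54358 / 34726 = 1.56534
Step 3: ln(1.56534) = 0.448103
Step 4: R = 8885452.1 * 0.448103 = 3981598.7 m = 3981.6 km

3981.6


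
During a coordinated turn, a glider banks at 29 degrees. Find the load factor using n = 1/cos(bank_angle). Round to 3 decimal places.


Step 1: Convert 29 degrees to radians = 0.506145
Step 2: cos(29 deg) = 0.87462
Step 3: n = 1 / 0.87462 = 1.143

1.143


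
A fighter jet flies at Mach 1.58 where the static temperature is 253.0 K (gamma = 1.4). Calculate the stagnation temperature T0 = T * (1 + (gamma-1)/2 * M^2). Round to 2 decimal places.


Step 1: (gamma-1)/2 = 0.2
Step 2: M^2 = 2.4964
Step 3: 1 + 0.2 * 2.4964 = 1.49928
Step 4: T0 = 253.0 * 1.49928 = 379.32 K

379.32


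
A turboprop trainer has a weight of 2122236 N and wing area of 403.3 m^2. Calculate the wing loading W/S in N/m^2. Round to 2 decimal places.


Step 1: Wing loading = W / S = 2122236 / 403.3
Step 2: Wing loading = 5262.18 N/m^2

5262.18


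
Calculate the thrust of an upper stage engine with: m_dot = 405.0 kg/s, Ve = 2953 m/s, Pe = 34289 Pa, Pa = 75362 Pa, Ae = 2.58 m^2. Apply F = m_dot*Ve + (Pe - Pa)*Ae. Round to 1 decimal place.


Step 1: Momentum thrust = m_dot * Ve = 405.0 * 2953 = 1195965.0 N
Step 2: Pressure thrust = (Pe - Pa) * Ae = (34289 - 75362) * 2.58 = -105968.34 N
Step 3: Total thrust F = 1195965.0 + -105968.34 = 1089996.7 N

1089996.7


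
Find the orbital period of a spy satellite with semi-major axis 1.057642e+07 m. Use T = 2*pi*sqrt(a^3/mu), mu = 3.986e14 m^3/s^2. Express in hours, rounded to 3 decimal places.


Step 1: a^3 / mu = 1.183085e+21 / 3.986e14 = 2.968102e+06
Step 2: sqrt(2.968102e+06) = 1722.8179 s
Step 3: T = 2*pi * 1722.8179 = 10824.78 s
Step 4: T in hours = 10824.78 / 3600 = 3.007 hours

3.007


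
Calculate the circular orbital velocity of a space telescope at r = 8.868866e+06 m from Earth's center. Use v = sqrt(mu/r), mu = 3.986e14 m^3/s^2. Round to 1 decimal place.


Step 1: mu / r = 3.986e14 / 8.868866e+06 = 44943739.1432
Step 2: v = sqrt(44943739.1432) = 6704.0 m/s

6704.0


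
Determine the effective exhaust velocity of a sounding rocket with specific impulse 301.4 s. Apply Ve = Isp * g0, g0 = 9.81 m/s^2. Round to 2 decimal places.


Step 1: Ve = Isp * g0 = 301.4 * 9.81
Step 2: Ve = 2956.73 m/s

2956.73


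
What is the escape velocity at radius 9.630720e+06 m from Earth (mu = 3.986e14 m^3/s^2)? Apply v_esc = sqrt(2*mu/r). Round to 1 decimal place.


Step 1: 2*mu/r = 2 * 3.986e14 / 9.630720e+06 = 82776780.9676
Step 2: v_esc = sqrt(82776780.9676) = 9098.2 m/s

9098.2


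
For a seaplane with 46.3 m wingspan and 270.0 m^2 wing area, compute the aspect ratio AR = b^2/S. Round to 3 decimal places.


Step 1: b^2 = 46.3^2 = 2143.69
Step 2: AR = 2143.69 / 270.0 = 7.940

7.940


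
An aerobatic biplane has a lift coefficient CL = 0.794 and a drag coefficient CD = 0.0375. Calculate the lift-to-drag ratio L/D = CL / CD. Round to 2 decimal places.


Step 1: L/D = CL / CD = 0.794 / 0.0375
Step 2: L/D = 21.17

21.17


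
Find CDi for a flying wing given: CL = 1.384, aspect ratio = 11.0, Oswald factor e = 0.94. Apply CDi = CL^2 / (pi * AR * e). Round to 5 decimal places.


Step 1: CL^2 = 1.384^2 = 1.915456
Step 2: pi * AR * e = 3.14159 * 11.0 * 0.94 = 32.484068
Step 3: CDi = 1.915456 / 32.484068 = 0.05897

0.05897


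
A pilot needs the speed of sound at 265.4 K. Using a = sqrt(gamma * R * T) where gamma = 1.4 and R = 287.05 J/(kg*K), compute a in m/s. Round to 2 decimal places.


Step 1: gamma * R * T = 1.4 * 287.05 * 265.4 = 106656.298
Step 2: a = sqrt(106656.298) = 326.58 m/s

326.58


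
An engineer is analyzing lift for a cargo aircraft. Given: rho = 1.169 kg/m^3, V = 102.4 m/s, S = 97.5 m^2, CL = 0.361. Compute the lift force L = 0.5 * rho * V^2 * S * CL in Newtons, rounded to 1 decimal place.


Step 1: Calculate dynamic pressure q = 0.5 * 1.169 * 102.4^2 = 0.5 * 1.169 * 10485.76 = 6128.9267 Pa
Step 2: Multiply by wing area and lift coefficient: L = 6128.9267 * 97.5 * 0.361
Step 3: L = 597570.3552 * 0.361 = 215722.9 N

215722.9


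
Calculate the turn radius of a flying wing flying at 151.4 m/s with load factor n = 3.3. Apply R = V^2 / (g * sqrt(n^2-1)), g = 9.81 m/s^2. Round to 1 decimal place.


Step 1: V^2 = 151.4^2 = 22921.96
Step 2: n^2 - 1 = 3.3^2 - 1 = 9.89
Step 3: sqrt(9.89) = 3.144837
Step 4: R = 22921.96 / (9.81 * 3.144837) = 743.0 m

743.0


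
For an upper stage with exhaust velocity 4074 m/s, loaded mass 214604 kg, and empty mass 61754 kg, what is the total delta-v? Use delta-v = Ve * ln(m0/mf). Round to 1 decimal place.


Step 1: Mass ratio m0/mf = 214604 / 61754 = 3.475143
Step 2: ln(3.475143) = 1.245636
Step 3: delta-v = 4074 * 1.245636 = 5074.7 m/s

5074.7


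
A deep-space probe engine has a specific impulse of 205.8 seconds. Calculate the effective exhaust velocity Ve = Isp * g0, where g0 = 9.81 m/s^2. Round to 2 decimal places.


Step 1: Ve = Isp * g0 = 205.8 * 9.81
Step 2: Ve = 2018.90 m/s

2018.90


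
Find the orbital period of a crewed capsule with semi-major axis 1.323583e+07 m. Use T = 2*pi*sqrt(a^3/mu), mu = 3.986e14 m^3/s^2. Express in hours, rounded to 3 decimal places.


Step 1: a^3 / mu = 2.318748e+21 / 3.986e14 = 5.817230e+06
Step 2: sqrt(5.817230e+06) = 2411.8935 s
Step 3: T = 2*pi * 2411.8935 = 15154.37 s
Step 4: T in hours = 15154.37 / 3600 = 4.210 hours

4.210


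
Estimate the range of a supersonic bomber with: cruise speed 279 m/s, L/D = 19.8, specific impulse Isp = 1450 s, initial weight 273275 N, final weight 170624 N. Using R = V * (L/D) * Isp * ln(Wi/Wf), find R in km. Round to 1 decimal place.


Step 1: Coefficient = V * (L/D) * Isp = 279 * 19.8 * 1450 = 8010090.0 m
Step 2: Wi/Wf = 273275 / 170624 = 1.601621
Step 3: ln(1.601621) = 0.471016
Step 4: R = 8010090.0 * 0.471016 = 3772883.0 m = 3772.9 km

3772.9


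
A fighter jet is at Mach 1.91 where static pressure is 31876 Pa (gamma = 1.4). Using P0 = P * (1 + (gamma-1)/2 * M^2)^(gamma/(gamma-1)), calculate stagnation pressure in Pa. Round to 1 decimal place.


Step 1: (gamma-1)/2 * M^2 = 0.2 * 3.6481 = 0.72962
Step 2: 1 + 0.72962 = 1.72962
Step 3: Exponent gamma/(gamma-1) = 3.5
Step 4: P0 = 31876 * 1.72962^3.5 = 216915.8 Pa

216915.8


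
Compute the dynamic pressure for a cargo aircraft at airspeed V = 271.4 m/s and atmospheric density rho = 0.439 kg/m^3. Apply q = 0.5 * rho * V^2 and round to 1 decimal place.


Step 1: V^2 = 271.4^2 = 73657.96
Step 2: q = 0.5 * 0.439 * 73657.96
Step 3: q = 16167.9 Pa

16167.9


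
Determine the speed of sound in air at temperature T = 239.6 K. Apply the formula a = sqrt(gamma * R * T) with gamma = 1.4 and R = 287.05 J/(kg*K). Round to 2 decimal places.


Step 1: gamma * R * T = 1.4 * 287.05 * 239.6 = 96288.052
Step 2: a = sqrt(96288.052) = 310.30 m/s

310.30


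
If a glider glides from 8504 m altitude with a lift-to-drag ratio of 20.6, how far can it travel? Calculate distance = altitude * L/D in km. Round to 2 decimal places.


Step 1: Glide distance = altitude * L/D = 8504 * 20.6 = 175182.4 m
Step 2: Convert to km: 175182.4 / 1000 = 175.18 km

175.18


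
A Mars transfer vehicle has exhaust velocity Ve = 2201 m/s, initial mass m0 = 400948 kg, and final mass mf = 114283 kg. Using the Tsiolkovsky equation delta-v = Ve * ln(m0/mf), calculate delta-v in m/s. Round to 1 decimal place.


Step 1: Mass ratio m0/mf = 400948 / 114283 = 3.508378
Step 2: ln(3.508378) = 1.255154
Step 3: delta-v = 2201 * 1.255154 = 2762.6 m/s

2762.6


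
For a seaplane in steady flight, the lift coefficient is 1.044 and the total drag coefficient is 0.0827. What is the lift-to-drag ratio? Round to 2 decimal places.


Step 1: L/D = CL / CD = 1.044 / 0.0827
Step 2: L/D = 12.62

12.62


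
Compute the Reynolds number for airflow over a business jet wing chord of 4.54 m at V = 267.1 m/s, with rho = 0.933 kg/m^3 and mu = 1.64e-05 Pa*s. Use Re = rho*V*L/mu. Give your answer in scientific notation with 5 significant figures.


Step 1: Numerator = rho * V * L = 0.933 * 267.1 * 4.54 = 1131.387522
Step 2: Re = 1131.387522 / 1.64e-05
Step 3: Re = 6.8987e+07

6.8987e+07


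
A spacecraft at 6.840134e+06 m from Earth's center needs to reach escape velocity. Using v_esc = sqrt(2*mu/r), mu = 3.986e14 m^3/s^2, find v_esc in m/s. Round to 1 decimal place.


Step 1: 2*mu/r = 2 * 3.986e14 / 6.840134e+06 = 116547424.3633
Step 2: v_esc = sqrt(116547424.3633) = 10795.7 m/s

10795.7


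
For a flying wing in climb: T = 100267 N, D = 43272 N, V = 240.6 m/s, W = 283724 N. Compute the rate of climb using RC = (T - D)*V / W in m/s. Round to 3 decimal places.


Step 1: Excess thrust = T - D = 100267 - 43272 = 56995 N
Step 2: Excess power = 56995 * 240.6 = 13712997.0 W
Step 3: RC = 13712997.0 / 283724 = 48.332 m/s

48.332


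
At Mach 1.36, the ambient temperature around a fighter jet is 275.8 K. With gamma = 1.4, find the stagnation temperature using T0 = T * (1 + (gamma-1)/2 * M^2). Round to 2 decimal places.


Step 1: (gamma-1)/2 = 0.2
Step 2: M^2 = 1.8496
Step 3: 1 + 0.2 * 1.8496 = 1.36992
Step 4: T0 = 275.8 * 1.36992 = 377.82 K

377.82


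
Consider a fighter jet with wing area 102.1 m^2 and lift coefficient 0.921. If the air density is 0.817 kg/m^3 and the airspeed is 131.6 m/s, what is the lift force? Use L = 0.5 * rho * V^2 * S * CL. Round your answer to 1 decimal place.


Step 1: Calculate dynamic pressure q = 0.5 * 0.817 * 131.6^2 = 0.5 * 0.817 * 17318.56 = 7074.6318 Pa
Step 2: Multiply by wing area and lift coefficient: L = 7074.6318 * 102.1 * 0.921
Step 3: L = 722319.9027 * 0.921 = 665256.6 N

665256.6


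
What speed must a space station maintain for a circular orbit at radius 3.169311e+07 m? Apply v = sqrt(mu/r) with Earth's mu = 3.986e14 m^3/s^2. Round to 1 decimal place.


Step 1: mu / r = 3.986e14 / 3.169311e+07 = 12576866.0759
Step 2: v = sqrt(12576866.0759) = 3546.4 m/s

3546.4


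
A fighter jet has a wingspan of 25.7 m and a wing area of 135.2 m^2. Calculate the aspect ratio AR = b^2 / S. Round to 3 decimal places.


Step 1: b^2 = 25.7^2 = 660.49
Step 2: AR = 660.49 / 135.2 = 4.885

4.885


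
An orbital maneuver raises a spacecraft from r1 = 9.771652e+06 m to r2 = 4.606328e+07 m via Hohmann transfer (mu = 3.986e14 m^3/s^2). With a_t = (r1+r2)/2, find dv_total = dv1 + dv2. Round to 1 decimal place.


Step 1: Transfer semi-major axis a_t = (9.771652e+06 + 4.606328e+07) / 2 = 2.791747e+07 m
Step 2: v1 (circular at r1) = sqrt(mu/r1) = 6386.82 m/s
Step 3: v_t1 = sqrt(mu*(2/r1 - 1/a_t)) = 8203.97 m/s
Step 4: dv1 = |8203.97 - 6386.82| = 1817.15 m/s
Step 5: v2 (circular at r2) = 2941.65 m/s, v_t2 = 1740.35 m/s
Step 6: dv2 = |2941.65 - 1740.35| = 1201.3 m/s
Step 7: Total delta-v = 1817.15 + 1201.3 = 3018.4 m/s

3018.4


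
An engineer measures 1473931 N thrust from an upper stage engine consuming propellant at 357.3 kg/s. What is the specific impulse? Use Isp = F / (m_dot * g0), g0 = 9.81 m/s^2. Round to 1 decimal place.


Step 1: m_dot * g0 = 357.3 * 9.81 = 3505.11
Step 2: Isp = 1473931 / 3505.11 = 420.5 s

420.5


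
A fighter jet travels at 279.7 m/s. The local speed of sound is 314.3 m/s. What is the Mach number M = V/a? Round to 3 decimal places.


Step 1: M = V / a = 279.7 / 314.3
Step 2: M = 0.890

0.890


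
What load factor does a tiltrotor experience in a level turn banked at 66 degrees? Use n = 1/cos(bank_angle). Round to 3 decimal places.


Step 1: Convert 66 degrees to radians = 1.151917
Step 2: cos(66 deg) = 0.406737
Step 3: n = 1 / 0.406737 = 2.459

2.459


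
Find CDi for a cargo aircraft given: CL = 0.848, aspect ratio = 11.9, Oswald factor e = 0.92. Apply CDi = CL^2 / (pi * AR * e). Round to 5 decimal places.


Step 1: CL^2 = 0.848^2 = 0.719104
Step 2: pi * AR * e = 3.14159 * 11.9 * 0.92 = 34.394156
Step 3: CDi = 0.719104 / 34.394156 = 0.02091

0.02091


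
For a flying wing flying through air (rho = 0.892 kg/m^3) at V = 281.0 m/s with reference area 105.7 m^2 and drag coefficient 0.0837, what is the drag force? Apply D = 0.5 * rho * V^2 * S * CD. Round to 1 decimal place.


Step 1: Dynamic pressure q = 0.5 * 0.892 * 281.0^2 = 35216.606 Pa
Step 2: Drag D = q * S * CD = 35216.606 * 105.7 * 0.0837
Step 3: D = 311564.5 N

311564.5


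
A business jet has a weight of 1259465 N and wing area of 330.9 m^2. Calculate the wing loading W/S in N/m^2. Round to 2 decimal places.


Step 1: Wing loading = W / S = 1259465 / 330.9
Step 2: Wing loading = 3806.18 N/m^2

3806.18


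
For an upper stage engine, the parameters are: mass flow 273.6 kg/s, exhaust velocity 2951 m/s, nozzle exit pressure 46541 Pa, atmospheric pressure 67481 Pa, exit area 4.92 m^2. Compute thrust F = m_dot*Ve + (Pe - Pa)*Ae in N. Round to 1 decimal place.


Step 1: Momentum thrust = m_dot * Ve = 273.6 * 2951 = 807393.6 N
Step 2: Pressure thrust = (Pe - Pa) * Ae = (46541 - 67481) * 4.92 = -103024.80 N
Step 3: Total thrust F = 807393.6 + -103024.80 = 704368.8 N

704368.8


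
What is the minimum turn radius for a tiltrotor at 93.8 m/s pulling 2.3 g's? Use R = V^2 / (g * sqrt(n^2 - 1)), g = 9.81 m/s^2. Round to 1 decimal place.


Step 1: V^2 = 93.8^2 = 8798.44
Step 2: n^2 - 1 = 2.3^2 - 1 = 4.29
Step 3: sqrt(4.29) = 2.071232
Step 4: R = 8798.44 / (9.81 * 2.071232) = 433.0 m

433.0


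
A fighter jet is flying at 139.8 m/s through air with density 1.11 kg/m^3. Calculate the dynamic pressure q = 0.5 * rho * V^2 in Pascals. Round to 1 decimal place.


Step 1: V^2 = 139.8^2 = 19544.04
Step 2: q = 0.5 * 1.11 * 19544.04
Step 3: q = 10846.9 Pa

10846.9


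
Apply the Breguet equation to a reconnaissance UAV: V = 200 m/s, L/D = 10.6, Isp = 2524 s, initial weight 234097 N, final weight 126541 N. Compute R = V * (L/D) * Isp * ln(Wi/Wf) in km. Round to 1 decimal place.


Step 1: Coefficient = V * (L/D) * Isp = 200 * 10.6 * 2524 = 5350880.0 m
Step 2: Wi/Wf = 234097 / 126541 = 1.84997
Step 3: ln(1.84997) = 0.615169
Step 4: R = 5350880.0 * 0.615169 = 3291696.5 m = 3291.7 km

3291.7


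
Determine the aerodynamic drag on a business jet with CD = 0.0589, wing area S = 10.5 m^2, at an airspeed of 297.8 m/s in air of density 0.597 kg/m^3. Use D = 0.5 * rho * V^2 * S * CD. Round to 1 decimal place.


Step 1: Dynamic pressure q = 0.5 * 0.597 * 297.8^2 = 26472.4247 Pa
Step 2: Drag D = q * S * CD = 26472.4247 * 10.5 * 0.0589
Step 3: D = 16371.9 N

16371.9


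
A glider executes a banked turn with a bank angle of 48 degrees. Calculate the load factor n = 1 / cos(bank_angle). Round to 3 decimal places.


Step 1: Convert 48 degrees to radians = 0.837758
Step 2: cos(48 deg) = 0.669131
Step 3: n = 1 / 0.669131 = 1.494

1.494


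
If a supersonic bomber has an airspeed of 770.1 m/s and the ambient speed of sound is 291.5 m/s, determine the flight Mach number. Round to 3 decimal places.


Step 1: M = V / a = 770.1 / 291.5
Step 2: M = 2.642

2.642


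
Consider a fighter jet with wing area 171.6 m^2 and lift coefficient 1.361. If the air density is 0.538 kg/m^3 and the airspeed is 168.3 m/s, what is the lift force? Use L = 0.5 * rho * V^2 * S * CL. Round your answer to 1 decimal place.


Step 1: Calculate dynamic pressure q = 0.5 * 0.538 * 168.3^2 = 0.5 * 0.538 * 28324.89 = 7619.3954 Pa
Step 2: Multiply by wing area and lift coefficient: L = 7619.3954 * 171.6 * 1.361
Step 3: L = 1307488.2524 * 1.361 = 1779491.5 N

1779491.5


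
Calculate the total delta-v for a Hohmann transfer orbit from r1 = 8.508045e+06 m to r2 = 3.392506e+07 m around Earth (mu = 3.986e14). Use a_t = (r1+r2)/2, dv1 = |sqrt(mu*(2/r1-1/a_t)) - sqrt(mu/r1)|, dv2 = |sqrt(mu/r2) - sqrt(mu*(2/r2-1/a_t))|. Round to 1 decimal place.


Step 1: Transfer semi-major axis a_t = (8.508045e+06 + 3.392506e+07) / 2 = 2.121655e+07 m
Step 2: v1 (circular at r1) = sqrt(mu/r1) = 6844.69 m/s
Step 3: v_t1 = sqrt(mu*(2/r1 - 1/a_t)) = 8655.19 m/s
Step 4: dv1 = |8655.19 - 6844.69| = 1810.5 m/s
Step 5: v2 (circular at r2) = 3427.74 m/s, v_t2 = 2170.63 m/s
Step 6: dv2 = |3427.74 - 2170.63| = 1257.11 m/s
Step 7: Total delta-v = 1810.5 + 1257.11 = 3067.6 m/s

3067.6


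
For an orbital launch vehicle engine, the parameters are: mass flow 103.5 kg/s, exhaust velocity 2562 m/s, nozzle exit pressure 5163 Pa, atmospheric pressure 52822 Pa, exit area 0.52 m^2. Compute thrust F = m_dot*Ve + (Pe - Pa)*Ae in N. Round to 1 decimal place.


Step 1: Momentum thrust = m_dot * Ve = 103.5 * 2562 = 265167.0 N
Step 2: Pressure thrust = (Pe - Pa) * Ae = (5163 - 52822) * 0.52 = -24782.68 N
Step 3: Total thrust F = 265167.0 + -24782.68 = 240384.3 N

240384.3


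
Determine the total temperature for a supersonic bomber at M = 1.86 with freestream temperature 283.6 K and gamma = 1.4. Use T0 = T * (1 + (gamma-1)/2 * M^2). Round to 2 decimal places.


Step 1: (gamma-1)/2 = 0.2
Step 2: M^2 = 3.4596
Step 3: 1 + 0.2 * 3.4596 = 1.69192
Step 4: T0 = 283.6 * 1.69192 = 479.83 K

479.83


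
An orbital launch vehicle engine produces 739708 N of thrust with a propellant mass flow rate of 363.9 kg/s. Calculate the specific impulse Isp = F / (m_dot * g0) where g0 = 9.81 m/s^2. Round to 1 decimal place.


Step 1: m_dot * g0 = 363.9 * 9.81 = 3569.86
Step 2: Isp = 739708 / 3569.86 = 207.2 s

207.2


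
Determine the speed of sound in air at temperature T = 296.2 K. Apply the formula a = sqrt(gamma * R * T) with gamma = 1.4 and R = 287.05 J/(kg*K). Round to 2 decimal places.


Step 1: gamma * R * T = 1.4 * 287.05 * 296.2 = 119033.894
Step 2: a = sqrt(119033.894) = 345.01 m/s

345.01


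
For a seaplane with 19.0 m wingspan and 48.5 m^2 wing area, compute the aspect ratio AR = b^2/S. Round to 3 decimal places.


Step 1: b^2 = 19.0^2 = 361.0
Step 2: AR = 361.0 / 48.5 = 7.443

7.443


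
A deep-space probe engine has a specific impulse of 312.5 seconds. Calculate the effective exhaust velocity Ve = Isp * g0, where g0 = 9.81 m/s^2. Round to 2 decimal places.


Step 1: Ve = Isp * g0 = 312.5 * 9.81
Step 2: Ve = 3065.63 m/s

3065.63


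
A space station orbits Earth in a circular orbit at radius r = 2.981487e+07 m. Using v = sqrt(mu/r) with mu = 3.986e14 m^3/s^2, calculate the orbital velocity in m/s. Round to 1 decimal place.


Step 1: mu / r = 3.986e14 / 2.981487e+07 = 13369167.8012
Step 2: v = sqrt(13369167.8012) = 3656.4 m/s

3656.4


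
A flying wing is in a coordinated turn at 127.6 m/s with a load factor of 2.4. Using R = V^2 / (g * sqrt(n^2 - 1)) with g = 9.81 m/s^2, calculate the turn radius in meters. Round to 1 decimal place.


Step 1: V^2 = 127.6^2 = 16281.76
Step 2: n^2 - 1 = 2.4^2 - 1 = 4.76
Step 3: sqrt(4.76) = 2.181742
Step 4: R = 16281.76 / (9.81 * 2.181742) = 760.7 m

760.7


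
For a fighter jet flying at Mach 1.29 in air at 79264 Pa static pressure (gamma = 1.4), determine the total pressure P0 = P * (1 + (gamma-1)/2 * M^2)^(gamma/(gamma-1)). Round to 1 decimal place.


Step 1: (gamma-1)/2 * M^2 = 0.2 * 1.6641 = 0.33282
Step 2: 1 + 0.33282 = 1.33282
Step 3: Exponent gamma/(gamma-1) = 3.5
Step 4: P0 = 79264 * 1.33282^3.5 = 216658.8 Pa

216658.8


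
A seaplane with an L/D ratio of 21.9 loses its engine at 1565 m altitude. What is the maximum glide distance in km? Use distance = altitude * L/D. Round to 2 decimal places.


Step 1: Glide distance = altitude * L/D = 1565 * 21.9 = 34273.5 m
Step 2: Convert to km: 34273.5 / 1000 = 34.27 km

34.27


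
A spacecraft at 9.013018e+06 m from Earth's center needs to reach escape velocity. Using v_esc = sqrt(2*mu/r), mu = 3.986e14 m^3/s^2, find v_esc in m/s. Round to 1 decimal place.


Step 1: 2*mu/r = 2 * 3.986e14 / 9.013018e+06 = 88449839.9981
Step 2: v_esc = sqrt(88449839.9981) = 9404.8 m/s

9404.8
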